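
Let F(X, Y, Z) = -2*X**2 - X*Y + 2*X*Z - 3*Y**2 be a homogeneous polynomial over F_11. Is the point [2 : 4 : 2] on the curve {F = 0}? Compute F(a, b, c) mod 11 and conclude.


F(2,4,2) ≡ 10 (mod 11); P is NOT on the curve.

Evaluate F(2, 4, 2) term-by-term (mod 11).
  -2*X**2 ↦ -2·4·1·1 = -8
  -X*Y ↦ -1·2·4·1 = -8
  2*X*Z ↦ 2·2·1·2 = 8
  -3*Y**2 ↦ -3·1·16·1 = -48
Sum: F(2, 4, 2) = (-8) + (-8) + (8) + (-48) = -56.
Reducing mod 11: -56 ≡ 10 (mod 11).
Since F(a, b, c) ≡ 10 ≠ 0 (mod 11), P does NOT lie on the curve.


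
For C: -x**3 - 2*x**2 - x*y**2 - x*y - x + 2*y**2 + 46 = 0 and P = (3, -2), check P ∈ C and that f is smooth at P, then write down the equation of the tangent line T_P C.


Tangent line at P: -42*x + y + 128 = 0.

Step 1: f(3, -2) = 0, so P lies on C.
Step 2: partial derivatives
  f_x(x, y) = -3*x**2 - 4*x - y**2 - y - 1, f_y(x, y) = -2*x*y - x + 4*y.
  f_x(P) = -42, f_y(P) = 1 (gradient nonzero, so P is smooth).
Step 3: tangent line at P: -42·(x − 3) + 1·(y − -2) = 0.
Expanding: -42*x + y + 128 = 0.


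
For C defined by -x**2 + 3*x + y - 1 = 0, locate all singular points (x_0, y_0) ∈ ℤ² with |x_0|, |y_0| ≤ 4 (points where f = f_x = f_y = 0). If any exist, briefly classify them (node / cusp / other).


No singular points in the scanned grid; C is smooth there.

Compute partial derivatives:
  f_x = 3 - 2*x.
  f_y = 1.
f_y = 1 is a nonzero constant, so f_y never vanishes: no point (x, y) can satisfy f = f_x = f_y = 0. In particular no (x, y) ∈ {−4, ..., 4}² is singular; the curve is smooth.


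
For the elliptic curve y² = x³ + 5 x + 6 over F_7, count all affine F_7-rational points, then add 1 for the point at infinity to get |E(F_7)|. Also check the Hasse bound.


Affine points = {(5, 3), (5, 4), (6, 0)}; affine count = 3; |E(F_7)| = 4.

Discriminant check: Δ ∝ 4a³ + 27b² = 4·5³ + 27·6² = 4·125 + 27·36 ≡ 2 (mod 7). Nonzero ⇒ E is nonsingular.
For each x ∈ F_7, compute rhs = x³ + 5·x + 6 mod 7, then count y ∈ F_7 with y² ≡ rhs.
  x = 0: rhs = 6, matching y values: none (0 points).
  x = 1: rhs = 5, matching y values: none (0 points).
  x = 2: rhs = 3, matching y values: none (0 points).
  x = 3: rhs = 6, matching y values: none (0 points).
  x = 4: rhs = 6, matching y values: none (0 points).
  x = 5: rhs = 2, matching y values: 3, 4 (2 points).
  x = 6: rhs = 0, matching y values: 0 (1 points).
Total affine count: 3.
Full point count |E(F_7)| = 3 + 1 = 4.
Hasse bound: |4 − (7+1)| = |-4| = 4 ≤ 2√7 ≈ 5.2915 ✓.


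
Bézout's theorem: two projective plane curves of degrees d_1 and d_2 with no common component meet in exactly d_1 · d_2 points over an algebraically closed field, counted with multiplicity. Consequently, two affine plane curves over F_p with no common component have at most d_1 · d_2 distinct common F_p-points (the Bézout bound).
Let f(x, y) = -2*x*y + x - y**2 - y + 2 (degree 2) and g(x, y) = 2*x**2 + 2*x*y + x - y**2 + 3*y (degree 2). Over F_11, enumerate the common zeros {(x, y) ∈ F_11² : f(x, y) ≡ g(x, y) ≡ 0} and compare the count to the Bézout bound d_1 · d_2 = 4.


Common zeros: {(3, 10), (10, 4), (10, 8)}; count = 3; Bézout bound = 4.

deg(f) = 2, deg(g) = 2, so Bézout bound = 4.
Scan x ∈ F_11. For each x, list the y ∈ F_11 with f(x, y) ≡ 0 and those with g(x, y) ≡ 0 (mod 11); the common zeros in that column are the intersection.
  x = 0: f ≡ 0 at y ∈ {1, 9}; g ≡ 0 at y ∈ {0, 3}; common: ∅.
  x = 1: f ≡ 0 at y ∈ ∅; g ≡ 0 at y ∈ {7, 9}; common: ∅.
  x = 2: f ≡ 0 at y ∈ ∅; g ≡ 0 at y ∈ {3, 4}; common: ∅.
  x = 3: f ≡ 0 at y ∈ {5, 10}; g ≡ 0 at y ∈ {10}; common: {10}.
  x = 4: f ≡ 0 at y ∈ ∅; g ≡ 0 at y ∈ {5, 6}; common: ∅.
  x = 5: f ≡ 0 at y ∈ ∅; g ≡ 0 at y ∈ {0, 2}; common: ∅.
  x = 6: f ≡ 0 at y ∈ {2, 7}; g ≡ 0 at y ∈ {6, 9}; common: ∅.
  x = 7: f ≡ 0 at y ∈ ∅; g ≡ 0 at y ∈ {1, 5}; common: ∅.
  x = 8: f ≡ 0 at y ∈ ∅; g ≡ 0 at y ∈ {1, 7}; common: ∅.
  x = 9: f ≡ 0 at y ∈ {0, 3}; g ≡ 0 at y ∈ {2, 8}; common: ∅.
  x = 10: f ≡ 0 at y ∈ {4, 8}; g ≡ 0 at y ∈ {4, 8}; common: {4, 8}.
Collecting: common zeros = {(3, 10), (10, 4), (10, 8)}, so the count is 3.
Comparison with the Bézout bound: 3 ≤ 4 = deg(f)·deg(g), as expected for curves with no common component (the affine F_11-count falls short of the bound because intersections may lie at infinity, over extension fields, or carry multiplicity).


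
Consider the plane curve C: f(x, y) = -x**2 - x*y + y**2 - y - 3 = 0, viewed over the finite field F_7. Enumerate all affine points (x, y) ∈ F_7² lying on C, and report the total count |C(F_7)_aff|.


Affine F_7-points: {(2, 0), (2, 3), (3, 5), (3, 6), (5, 0), (5, 6), (6, 2), (6, 5)}; count = 8.

For each of the 49 pairs (x, y) ∈ F_7², evaluate f(x, y) mod 7. Record the zeros.
  x = 0: [0↦4, 1↦4, 2↦6, 3↦3, 4↦2, 5↦3, 6↦6]  zeros at y ∈ ∅
  x = 1: [0↦3, 1↦2, 2↦3, 3↦6, 4↦4, 5↦4, 6↦6]  zeros at y ∈ ∅
  x = 2: [0↦0, 1↦5, 2↦5, 3↦0, 4↦4, 5↦3, 6↦4]  zeros at y ∈ {0, 3}
  x = 3: [0↦2, 1↦6, 2↦5, 3↦6, 4↦2, 5↦0, 6↦0]  zeros at y ∈ {5, 6}
  x = 4: [0↦2, 1↦5, 2↦3, 3↦3, 4↦5, 5↦2, 6↦1]  zeros at y ∈ ∅
  x = 5: [0↦0, 1↦2, 2↦6, 3↦5, 4↦6, 5↦2, 6↦0]  zeros at y ∈ {0, 6}
  x = 6: [0↦3, 1↦4, 2↦0, 3↦5, 4↦5, 5↦0, 6↦4]  zeros at y ∈ {2, 5}
Collecting zeros: affine points = {(2, 0), (2, 3), (3, 5), (3, 6), (5, 0), (5, 6), (6, 2), (6, 5)}.
Total count |C(F_7)_aff| = 8.


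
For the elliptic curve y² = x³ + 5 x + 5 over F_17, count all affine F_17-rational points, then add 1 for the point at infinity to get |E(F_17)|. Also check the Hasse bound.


Affine points = {(3, 8), (3, 9), (4, 2), (4, 15), (5, 6), (5, 11), (6, 8), (6, 9), (7, 3), (7, 14), (8, 8), (8, 9), (10, 1), (10, 16), (12, 5), (12, 12), (15, 2), (15, 15), (16, 4), (16, 13)}; affine count = 20; |E(F_17)| = 21.

Discriminant check: Δ ∝ 4a³ + 27b² = 4·5³ + 27·5² = 4·125 + 27·25 ≡ 2 (mod 17). Nonzero ⇒ E is nonsingular.
For each x ∈ F_17, compute rhs = x³ + 5·x + 5 mod 17, then count y ∈ F_17 with y² ≡ rhs.
  x = 0: rhs = 5, matching y values: none (0 points).
  x = 1: rhs = 11, matching y values: none (0 points).
  x = 2: rhs = 6, matching y values: none (0 points).
  x = 3: rhs = 13, matching y values: 8, 9 (2 points).
  x = 4: rhs = 4, matching y values: 2, 15 (2 points).
  x = 5: rhs = 2, matching y values: 6, 11 (2 points).
  x = 6: rhs = 13, matching y values: 8, 9 (2 points).
  x = 7: rhs = 9, matching y values: 3, 14 (2 points).
  x = 8: rhs = 13, matching y values: 8, 9 (2 points).
  x = 9: rhs = 14, matching y values: none (0 points).
  x = 10: rhs = 1, matching y values: 1, 16 (2 points).
  x = 11: rhs = 14, matching y values: none (0 points).
  x = 12: rhs = 8, matching y values: 5, 12 (2 points).
  x = 13: rhs = 6, matching y values: none (0 points).
  x = 14: rhs = 14, matching y values: none (0 points).
  x = 15: rhs = 4, matching y values: 2, 15 (2 points).
  x = 16: rhs = 16, matching y values: 4, 13 (2 points).
Total affine count: 20.
Full point count |E(F_17)| = 20 + 1 = 21.
Hasse bound: |21 − (17+1)| = |3| = 3 ≤ 2√17 ≈ 8.2462 ✓.


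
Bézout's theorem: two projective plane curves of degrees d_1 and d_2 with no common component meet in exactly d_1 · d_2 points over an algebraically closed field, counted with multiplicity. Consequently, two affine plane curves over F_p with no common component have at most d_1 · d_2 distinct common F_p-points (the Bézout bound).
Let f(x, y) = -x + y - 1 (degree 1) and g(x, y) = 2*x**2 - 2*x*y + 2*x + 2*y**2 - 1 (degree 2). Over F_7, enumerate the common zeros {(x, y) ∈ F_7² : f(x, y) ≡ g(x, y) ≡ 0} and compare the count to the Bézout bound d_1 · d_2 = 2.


Common zeros: {(1, 2), (4, 5)}; count = 2; Bézout bound = 2.

deg(f) = 1, deg(g) = 2, so Bézout bound = 2.
Scan x ∈ F_7. For each x, list the y ∈ F_7 with f(x, y) ≡ 0 and those with g(x, y) ≡ 0 (mod 7); the common zeros in that column are the intersection.
  x = 0: f ≡ 0 at y ∈ {1}; g ≡ 0 at y ∈ {2, 5}; common: ∅.
  x = 1: f ≡ 0 at y ∈ {2}; g ≡ 0 at y ∈ {2, 6}; common: {2}.
  x = 2: f ≡ 0 at y ∈ {3}; g ≡ 0 at y ∈ ∅; common: ∅.
  x = 3: f ≡ 0 at y ∈ {4}; g ≡ 0 at y ∈ ∅; common: ∅.
  x = 4: f ≡ 0 at y ∈ {5}; g ≡ 0 at y ∈ {5, 6}; common: {5}.
  x = 5: f ≡ 0 at y ∈ {6}; g ≡ 0 at y ∈ ∅; common: ∅.
  x = 6: f ≡ 0 at y ∈ {0}; g ≡ 0 at y ∈ ∅; common: ∅.
Collecting: common zeros = {(1, 2), (4, 5)}, so the count is 2.
Comparison with the Bézout bound: 2 ≤ 2 = deg(f)·deg(g), as expected for curves with no common component (the bound is attained).


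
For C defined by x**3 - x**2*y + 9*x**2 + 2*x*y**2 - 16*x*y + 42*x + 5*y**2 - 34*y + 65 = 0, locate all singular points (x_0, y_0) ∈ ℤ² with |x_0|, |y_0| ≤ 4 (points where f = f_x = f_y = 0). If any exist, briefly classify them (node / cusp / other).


Singular points: {(-2, 3)}; classification: cusp.

Compute partial derivatives:
  f_x = 3*x**2 - 2*x*y + 18*x + 2*y**2 - 16*y + 42.
  f_y = -x**2 + 4*x*y - 16*x + 10*y - 34.
Scan x_0 ∈ {−4, ..., 4}. For each x_0, f_y(x_0, y) is a polynomial in y; find its integer roots y ∈ {−4, ..., 4}, then test f_x and f at those candidates.
  x = -4: f_y(-4, y) = 14 - 6*y; no integer root y with |y| ≤ 4.
  x = -3: f_y(-3, y) = 5 - 2*y; no integer root y with |y| ≤ 4.
  x = -2: f_y(-2, y) = 2*y - 6; vanishes at y ∈ {3}. (-2, 3): f_x = 0, f = 0 — SINGULAR.
  x = -1: f_y(-1, y) = 6*y - 19; no integer root y with |y| ≤ 4.
  x = 0: f_y(0, y) = 10*y - 34; no integer root y with |y| ≤ 4.
  x = 1: f_y(1, y) = 14*y - 51; no integer root y with |y| ≤ 4.
  x = 2: f_y(2, y) = 18*y - 70; no integer root y with |y| ≤ 4.
  x = 3: f_y(3, y) = 22*y - 91; no integer root y with |y| ≤ 4.
  x = 4: f_y(4, y) = 26*y - 114; no integer root y with |y| ≤ 4.
Only singular point on the grid: (-2, 3).
Classify: substitute x = -2 + u, y = 3 + v and expand: f = u**3 - u**2*v + 2*u*v**2 + v**2.
No constant or linear terms (consistent with a singular point). Quadratic part: v**2. Cubic part: u**3 - u**2*v + 2*u*v**2.
The quadratic part v**2 is a perfect square, so there is a single (double) tangent line v = 0, i.e. y = 3. Restricting the cubic part to that line (v = 0) leaves u**3 ≠ 0, so f is not divisible by v and the branch is v² ≈ -u**3 to lowest order — this is a cusp.
Classification: cusp.


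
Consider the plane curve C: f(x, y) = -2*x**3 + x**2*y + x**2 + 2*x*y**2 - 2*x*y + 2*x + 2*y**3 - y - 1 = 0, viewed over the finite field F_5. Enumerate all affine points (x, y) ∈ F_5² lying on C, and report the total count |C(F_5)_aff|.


Affine F_5-points: {(0, 1), (0, 3), (1, 0), (1, 2), (3, 0), (3, 1), (4, 0)}; count = 7.

For each of the 25 pairs (x, y) ∈ F_5², evaluate f(x, y) mod 5. Record the zeros.
  x = 0: [0↦4, 1↦0, 2↦3, 3↦0, 4↦3]  zeros at y ∈ {1, 3}
  x = 1: [0↦0, 1↦2, 2↦0, 3↦1, 4↦2]  zeros at y ∈ {0, 2}
  x = 2: [0↦1, 1↦1, 2↦1, 3↦3, 4↦4]  zeros at y ∈ ∅
  x = 3: [0↦0, 1↦0, 2↦4, 3↦4, 4↦2]  zeros at y ∈ {0, 1}
  x = 4: [0↦0, 1↦2, 2↦2, 3↦2, 4↦4]  zeros at y ∈ {0}
Collecting zeros: affine points = {(0, 1), (0, 3), (1, 0), (1, 2), (3, 0), (3, 1), (4, 0)}.
Total count |C(F_5)_aff| = 7.


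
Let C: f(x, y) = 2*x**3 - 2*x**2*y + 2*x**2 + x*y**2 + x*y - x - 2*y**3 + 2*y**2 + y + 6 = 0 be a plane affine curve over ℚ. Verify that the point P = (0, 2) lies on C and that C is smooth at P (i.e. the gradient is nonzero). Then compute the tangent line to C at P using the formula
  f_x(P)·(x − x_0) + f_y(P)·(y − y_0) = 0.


Tangent line at P: 5*x - 15*y + 30 = 0.

Step 1: f(0, 2) = 0, so P lies on C.
Step 2: partial derivatives
  f_x(x, y) = 6*x**2 - 4*x*y + 4*x + y**2 + y - 1, f_y(x, y) = -2*x**2 + 2*x*y + x - 6*y**2 + 4*y + 1.
  f_x(P) = 5, f_y(P) = -15 (gradient nonzero, so P is smooth).
Step 3: tangent line at P: 5·(x − 0) + -15·(y − 2) = 0.
Expanding: 5*x - 15*y + 30 = 0.


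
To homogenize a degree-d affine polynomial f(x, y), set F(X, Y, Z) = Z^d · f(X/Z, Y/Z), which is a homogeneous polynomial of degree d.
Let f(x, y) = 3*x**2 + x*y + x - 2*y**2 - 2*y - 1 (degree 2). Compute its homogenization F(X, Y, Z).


F(X, Y, Z) = 3*X**2 + X*Y + X*Z - 2*Y**2 - 2*Y*Z - Z**2

deg(f) = 2.
Substitute x = X/Z, y = Y/Z into f, then multiply by Z^2.
  monomial 3·x^2·y^0 ↦ 3·X^2·Y^0·Z^0.
  monomial 1·x^1·y^1 ↦ 1·X^1·Y^1·Z^0.
  monomial 1·x^1·y^0 ↦ 1·X^1·Y^0·Z^1.
  monomial -2·x^0·y^2 ↦ -2·X^0·Y^2·Z^0.
  monomial -2·x^0·y^1 ↦ -2·X^0·Y^1·Z^1.
  monomial -1·x^0·y^0 ↦ -1·X^0·Y^0·Z^2.
Collecting: F(X, Y, Z) = 3*X**2 + X*Y + X*Z - 2*Y**2 - 2*Y*Z - Z**2.


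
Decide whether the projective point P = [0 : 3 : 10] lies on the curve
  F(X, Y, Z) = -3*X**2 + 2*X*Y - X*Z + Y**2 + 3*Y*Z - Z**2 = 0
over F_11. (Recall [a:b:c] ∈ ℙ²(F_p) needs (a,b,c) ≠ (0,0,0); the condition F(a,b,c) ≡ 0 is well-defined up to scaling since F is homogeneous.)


F(0,3,10) ≡ 10 (mod 11); P is NOT on the curve.

Evaluate F(0, 3, 10) term-by-term (mod 11).
  -3*X**2 ↦ -3·0·1·1 = 0
  2*X*Y ↦ 2·0·3·1 = 0
  -X*Z ↦ -1·0·1·10 = 0
  Y**2 ↦ 1·1·9·1 = 9
  3*Y*Z ↦ 3·1·3·10 = 90
  -Z**2 ↦ -1·1·1·100 = -100
Sum: F(0, 3, 10) = (0) + (0) + (0) + (9) + (90) + (-100) = -1.
Reducing mod 11: -1 ≡ 10 (mod 11).
Since F(a, b, c) ≡ 10 ≠ 0 (mod 11), P does NOT lie on the curve.


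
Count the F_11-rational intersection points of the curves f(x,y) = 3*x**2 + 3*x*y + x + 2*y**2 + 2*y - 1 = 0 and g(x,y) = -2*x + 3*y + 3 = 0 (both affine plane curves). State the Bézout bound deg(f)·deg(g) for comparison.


Common zeros: {(2, 4), (5, 6)}; count = 2; Bézout bound = 2.

deg(f) = 2, deg(g) = 1, so Bézout bound = 2.
Scan x ∈ F_11. For each x, list the y ∈ F_11 with f(x, y) ≡ 0 and those with g(x, y) ≡ 0 (mod 11); the common zeros in that column are the intersection.
  x = 0: f ≡ 0 at y ∈ {2, 8}; g ≡ 0 at y ∈ {10}; common: ∅.
  x = 1: f ≡ 0 at y ∈ {4, 10}; g ≡ 0 at y ∈ {7}; common: ∅.
  x = 2: f ≡ 0 at y ∈ {3, 4}; g ≡ 0 at y ∈ {4}; common: {4}.
  x = 3: f ≡ 0 at y ∈ ∅; g ≡ 0 at y ∈ {1}; common: ∅.
  x = 4: f ≡ 0 at y ∈ ∅; g ≡ 0 at y ∈ {9}; common: ∅.
  x = 5: f ≡ 0 at y ∈ {2, 6}; g ≡ 0 at y ∈ {6}; common: {6}.
  x = 6: f ≡ 0 at y ∈ ∅; g ≡ 0 at y ∈ {3}; common: ∅.
  x = 7: f ≡ 0 at y ∈ {6, 10}; g ≡ 0 at y ∈ {0}; common: ∅.
  x = 8: f ≡ 0 at y ∈ ∅; g ≡ 0 at y ∈ {8}; common: ∅.
  x = 9: f ≡ 0 at y ∈ ∅; g ≡ 0 at y ∈ {5}; common: ∅.
  x = 10: f ≡ 0 at y ∈ {8, 9}; g ≡ 0 at y ∈ {2}; common: ∅.
Collecting: common zeros = {(2, 4), (5, 6)}, so the count is 2.
Comparison with the Bézout bound: 2 ≤ 2 = deg(f)·deg(g), as expected for curves with no common component (the bound is attained).


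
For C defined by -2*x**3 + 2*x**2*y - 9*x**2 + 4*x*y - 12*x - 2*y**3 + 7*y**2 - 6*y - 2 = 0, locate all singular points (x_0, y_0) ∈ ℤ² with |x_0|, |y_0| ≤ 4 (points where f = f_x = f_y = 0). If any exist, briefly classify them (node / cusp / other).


Singular points: {(-1, 1)}; classification: node.

Compute partial derivatives:
  f_x = -6*x**2 + 4*x*y - 18*x + 4*y - 12.
  f_y = 2*x**2 + 4*x - 6*y**2 + 14*y - 6.
Scan x_0 ∈ {−4, ..., 4}. For each x_0, f_y(x_0, y) is a polynomial in y; find its integer roots y ∈ {−4, ..., 4}, then test f_x and f at those candidates.
  x = -4: f_y(-4, y) = -6*y**2 + 14*y + 10; no integer root y with |y| ≤ 4.
  x = -3: f_y(-3, y) = -6*y**2 + 14*y; vanishes at y ∈ {0}. (-3, 0): f_x = -12 ≠ 0.
  x = -2: f_y(-2, y) = -6*y**2 + 14*y - 6; no integer root y with |y| ≤ 4.
  x = -1: f_y(-1, y) = -6*y**2 + 14*y - 8; vanishes at y ∈ {1}. (-1, 1): f_x = 0, f = 0 — SINGULAR.
  x = 0: f_y(0, y) = -6*y**2 + 14*y - 6; no integer root y with |y| ≤ 4.
  x = 1: f_y(1, y) = -6*y**2 + 14*y; vanishes at y ∈ {0}. (1, 0): f_x = -36 ≠ 0.
  x = 2: f_y(2, y) = -6*y**2 + 14*y + 10; no integer root y with |y| ≤ 4.
  x = 3: f_y(3, y) = -6*y**2 + 14*y + 24; no integer root y with |y| ≤ 4.
  x = 4: f_y(4, y) = -6*y**2 + 14*y + 42; no integer root y with |y| ≤ 4.
Only singular point on the grid: (-1, 1).
Classify: substitute x = -1 + u, y = 1 + v and expand: f = -2*u**3 + 2*u**2*v - u**2 - 2*v**3 + v**2.
No constant or linear terms (consistent with a singular point). Quadratic part: -u**2 + v**2. Cubic part: -2*u**3 + 2*u**2*v - 2*v**3.
The quadratic part v**2 - u**2 = (v − u)(v + u) splits into two distinct linear factors, so there are two distinct tangent lines y − 1 = ±(x − -1) — this is a node (ordinary double point).
Classification: node.


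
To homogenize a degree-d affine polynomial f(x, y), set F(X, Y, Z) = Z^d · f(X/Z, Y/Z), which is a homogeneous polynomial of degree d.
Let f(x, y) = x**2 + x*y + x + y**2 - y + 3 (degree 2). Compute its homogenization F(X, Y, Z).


F(X, Y, Z) = X**2 + X*Y + X*Z + Y**2 - Y*Z + 3*Z**2

deg(f) = 2.
Substitute x = X/Z, y = Y/Z into f, then multiply by Z^2.
  monomial 1·x^2·y^0 ↦ 1·X^2·Y^0·Z^0.
  monomial 1·x^1·y^1 ↦ 1·X^1·Y^1·Z^0.
  monomial 1·x^1·y^0 ↦ 1·X^1·Y^0·Z^1.
  monomial 1·x^0·y^2 ↦ 1·X^0·Y^2·Z^0.
  monomial -1·x^0·y^1 ↦ -1·X^0·Y^1·Z^1.
  monomial 3·x^0·y^0 ↦ 3·X^0·Y^0·Z^2.
Collecting: F(X, Y, Z) = X**2 + X*Y + X*Z + Y**2 - Y*Z + 3*Z**2.


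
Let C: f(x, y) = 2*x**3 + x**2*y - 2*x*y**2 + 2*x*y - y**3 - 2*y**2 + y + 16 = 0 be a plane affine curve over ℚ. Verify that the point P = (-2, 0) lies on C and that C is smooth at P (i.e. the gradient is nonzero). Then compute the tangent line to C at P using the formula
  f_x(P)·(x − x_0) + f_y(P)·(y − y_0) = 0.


Tangent line at P: 24*x + y + 48 = 0.

Step 1: f(-2, 0) = 0, so P lies on C.
Step 2: partial derivatives
  f_x(x, y) = 6*x**2 + 2*x*y - 2*y**2 + 2*y, f_y(x, y) = x**2 - 4*x*y + 2*x - 3*y**2 - 4*y + 1.
  f_x(P) = 24, f_y(P) = 1 (gradient nonzero, so P is smooth).
Step 3: tangent line at P: 24·(x − -2) + 1·(y − 0) = 0.
Expanding: 24*x + y + 48 = 0.


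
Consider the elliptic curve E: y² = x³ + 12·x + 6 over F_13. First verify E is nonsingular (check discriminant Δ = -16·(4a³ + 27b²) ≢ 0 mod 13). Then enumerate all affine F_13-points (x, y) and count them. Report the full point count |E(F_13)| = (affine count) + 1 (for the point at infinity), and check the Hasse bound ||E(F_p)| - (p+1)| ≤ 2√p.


Affine points = {(2, 5), (2, 8), (3, 2), (3, 11), (4, 1), (4, 12), (5, 3), (5, 10), (7, 2), (7, 11), (8, 4), (8, 9), (11, 0)}; affine count = 13; |E(F_13)| = 14.

Discriminant check: Δ ∝ 4a³ + 27b² = 4·12³ + 27·6² = 4·1728 + 27·36 ≡ 6 (mod 13). Nonzero ⇒ E is nonsingular.
For each x ∈ F_13, compute rhs = x³ + 12·x + 6 mod 13, then count y ∈ F_13 with y² ≡ rhs.
  x = 0: rhs = 6, matching y values: none (0 points).
  x = 1: rhs = 6, matching y values: none (0 points).
  x = 2: rhs = 12, matching y values: 5, 8 (2 points).
  x = 3: rhs = 4, matching y values: 2, 11 (2 points).
  x = 4: rhs = 1, matching y values: 1, 12 (2 points).
  x = 5: rhs = 9, matching y values: 3, 10 (2 points).
  x = 6: rhs = 8, matching y values: none (0 points).
  x = 7: rhs = 4, matching y values: 2, 11 (2 points).
  x = 8: rhs = 3, matching y values: 4, 9 (2 points).
  x = 9: rhs = 11, matching y values: none (0 points).
  x = 10: rhs = 8, matching y values: none (0 points).
  x = 11: rhs = 0, matching y values: 0 (1 points).
  x = 12: rhs = 6, matching y values: none (0 points).
Total affine count: 13.
Full point count |E(F_13)| = 13 + 1 = 14.
Hasse bound: |14 − (13+1)| = |0| = 0 ≤ 2√13 ≈ 7.2111 ✓.


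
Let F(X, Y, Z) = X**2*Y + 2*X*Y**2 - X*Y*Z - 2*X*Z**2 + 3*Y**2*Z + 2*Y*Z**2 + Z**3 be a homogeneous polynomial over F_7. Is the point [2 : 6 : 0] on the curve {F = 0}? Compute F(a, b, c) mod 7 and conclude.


F(2,6,0) ≡ 0 (mod 7); P is on the curve.

Evaluate F(2, 6, 0) term-by-term (mod 7).
  X**2*Y ↦ 1·4·6·1 = 24
  2*X*Y**2 ↦ 2·2·36·1 = 144
  -X*Y*Z ↦ -1·2·6·0 = 0
  -2*X*Z**2 ↦ -2·2·1·0 = 0
  3*Y**2*Z ↦ 3·1·36·0 = 0
  2*Y*Z**2 ↦ 2·1·6·0 = 0
  Z**3 ↦ 1·1·1·0 = 0
Sum: F(2, 6, 0) = (24) + (144) + (0) + (0) + (0) + (0) + (0) = 168.
Reducing mod 7: 168 ≡ 0 (mod 7).
Since F(a, b, c) ≡ 0 (mod 7), P lies on the curve.


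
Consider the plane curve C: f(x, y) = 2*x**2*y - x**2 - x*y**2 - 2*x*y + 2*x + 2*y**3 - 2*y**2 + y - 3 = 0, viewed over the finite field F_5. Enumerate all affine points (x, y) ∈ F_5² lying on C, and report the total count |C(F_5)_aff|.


Affine F_5-points: {(2, 1), (2, 3), (4, 1)}; count = 3.

For each of the 25 pairs (x, y) ∈ F_5², evaluate f(x, y) mod 5. Record the zeros.
  x = 0: [0↦2, 1↦3, 2↦2, 3↦1, 4↦2]  zeros at y ∈ ∅
  x = 1: [0↦3, 1↦3, 2↦4, 3↦3, 4↦2]  zeros at y ∈ ∅
  x = 2: [0↦2, 1↦0, 2↦2, 3↦0, 4↦1]  zeros at y ∈ {1, 3}
  x = 3: [0↦4, 1↦4, 2↦1, 3↦2, 4↦4]  zeros at y ∈ ∅
  x = 4: [0↦4, 1↦0, 2↦1, 3↦4, 4↦1]  zeros at y ∈ {1}
Collecting zeros: affine points = {(2, 1), (2, 3), (4, 1)}.
Total count |C(F_5)_aff| = 3.


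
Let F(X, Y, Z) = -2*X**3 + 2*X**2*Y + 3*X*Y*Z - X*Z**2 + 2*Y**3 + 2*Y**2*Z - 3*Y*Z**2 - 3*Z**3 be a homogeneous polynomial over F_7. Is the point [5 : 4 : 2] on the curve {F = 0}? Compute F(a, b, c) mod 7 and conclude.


F(5,4,2) ≡ 2 (mod 7); P is NOT on the curve.

Evaluate F(5, 4, 2) term-by-term (mod 7).
  -2*X**3 ↦ -2·125·1·1 = -250
  2*X**2*Y ↦ 2·25·4·1 = 200
  3*X*Y*Z ↦ 3·5·4·2 = 120
  -X*Z**2 ↦ -1·5·1·4 = -20
  2*Y**3 ↦ 2·1·64·1 = 128
  2*Y**2*Z ↦ 2·1·16·2 = 64
  -3*Y*Z**2 ↦ -3·1·4·4 = -48
  -3*Z**3 ↦ -3·1·1·8 = -24
Sum: F(5, 4, 2) = (-250) + (200) + (120) + (-20) + (128) + (64) + (-48) + (-24) = 170.
Reducing mod 7: 170 ≡ 2 (mod 7).
Since F(a, b, c) ≡ 2 ≠ 0 (mod 7), P does NOT lie on the curve.


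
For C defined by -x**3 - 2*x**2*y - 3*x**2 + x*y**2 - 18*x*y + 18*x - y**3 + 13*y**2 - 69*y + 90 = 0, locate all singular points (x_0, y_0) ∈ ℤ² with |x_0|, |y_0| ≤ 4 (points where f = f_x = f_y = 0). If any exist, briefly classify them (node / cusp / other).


Singular points: {(-3, 3)}; classification: cusp.

Compute partial derivatives:
  f_x = -3*x**2 - 4*x*y - 6*x + y**2 - 18*y + 18.
  f_y = -2*x**2 + 2*x*y - 18*x - 3*y**2 + 26*y - 69.
Scan x_0 ∈ {−4, ..., 4}. For each x_0, f_y(x_0, y) is a polynomial in y; find its integer roots y ∈ {−4, ..., 4}, then test f_x and f at those candidates.
  x = -4: f_y(-4, y) = -3*y**2 + 18*y - 29; no integer root y with |y| ≤ 4.
  x = -3: f_y(-3, y) = -3*y**2 + 20*y - 33; vanishes at y ∈ {3}. (-3, 3): f_x = 0, f = 0 — SINGULAR.
  x = -2: f_y(-2, y) = -3*y**2 + 22*y - 41; no integer root y with |y| ≤ 4.
  x = -1: f_y(-1, y) = -3*y**2 + 24*y - 53; no integer root y with |y| ≤ 4.
  x = 0: f_y(0, y) = -3*y**2 + 26*y - 69; no integer root y with |y| ≤ 4.
  x = 1: f_y(1, y) = -3*y**2 + 28*y - 89; no integer root y with |y| ≤ 4.
  x = 2: f_y(2, y) = -3*y**2 + 30*y - 113; no integer root y with |y| ≤ 4.
  x = 3: f_y(3, y) = -3*y**2 + 32*y - 141; no integer root y with |y| ≤ 4.
  x = 4: f_y(4, y) = -3*y**2 + 34*y - 173; no integer root y with |y| ≤ 4.
Only singular point on the grid: (-3, 3).
Classify: substitute x = -3 + u, y = 3 + v and expand: f = -u**3 - 2*u**2*v + u*v**2 - v**3 + v**2.
No constant or linear terms (consistent with a singular point). Quadratic part: v**2. Cubic part: -u**3 - 2*u**2*v + u*v**2 - v**3.
The quadratic part v**2 is a perfect square, so there is a single (double) tangent line v = 0, i.e. y = 3. Restricting the cubic part to that line (v = 0) leaves -u**3 ≠ 0, so f is not divisible by v and the branch is v² ≈ u**3 to lowest order — this is a cusp.
Classification: cusp.


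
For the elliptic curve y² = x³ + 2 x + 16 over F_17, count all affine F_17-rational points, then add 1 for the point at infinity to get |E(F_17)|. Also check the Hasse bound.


Affine points = {(0, 4), (0, 13), (1, 6), (1, 11), (3, 7), (3, 10), (5, 7), (5, 10), (7, 4), (7, 13), (8, 0), (9, 7), (9, 10), (10, 4), (10, 13), (11, 3), (11, 14), (12, 0), (14, 0), (15, 2), (15, 15), (16, 8), (16, 9)}; affine count = 23; |E(F_17)| = 24.

Discriminant check: Δ ∝ 4a³ + 27b² = 4·2³ + 27·16² = 4·8 + 27·256 ≡ 8 (mod 17). Nonzero ⇒ E is nonsingular.
For each x ∈ F_17, compute rhs = x³ + 2·x + 16 mod 17, then count y ∈ F_17 with y² ≡ rhs.
  x = 0: rhs = 16, matching y values: 4, 13 (2 points).
  x = 1: rhs = 2, matching y values: 6, 11 (2 points).
  x = 2: rhs = 11, matching y values: none (0 points).
  x = 3: rhs = 15, matching y values: 7, 10 (2 points).
  x = 4: rhs = 3, matching y values: none (0 points).
  x = 5: rhs = 15, matching y values: 7, 10 (2 points).
  x = 6: rhs = 6, matching y values: none (0 points).
  x = 7: rhs = 16, matching y values: 4, 13 (2 points).
  x = 8: rhs = 0, matching y values: 0 (1 points).
  x = 9: rhs = 15, matching y values: 7, 10 (2 points).
  x = 10: rhs = 16, matching y values: 4, 13 (2 points).
  x = 11: rhs = 9, matching y values: 3, 14 (2 points).
  x = 12: rhs = 0, matching y values: 0 (1 points).
  x = 13: rhs = 12, matching y values: none (0 points).
  x = 14: rhs = 0, matching y values: 0 (1 points).
  x = 15: rhs = 4, matching y values: 2, 15 (2 points).
  x = 16: rhs = 13, matching y values: 8, 9 (2 points).
Total affine count: 23.
Full point count |E(F_17)| = 23 + 1 = 24.
Hasse bound: |24 − (17+1)| = |6| = 6 ≤ 2√17 ≈ 8.2462 ✓.


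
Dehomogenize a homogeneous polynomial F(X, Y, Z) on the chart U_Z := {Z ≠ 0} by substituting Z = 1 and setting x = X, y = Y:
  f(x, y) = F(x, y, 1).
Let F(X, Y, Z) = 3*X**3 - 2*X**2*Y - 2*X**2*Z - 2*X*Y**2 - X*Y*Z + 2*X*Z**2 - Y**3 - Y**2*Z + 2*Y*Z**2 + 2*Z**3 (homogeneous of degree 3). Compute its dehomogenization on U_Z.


f(x, y) = 3*x**3 - 2*x**2*y - 2*x**2 - 2*x*y**2 - x*y + 2*x - y**3 - y**2 + 2*y + 2

On U_Z we set Z = 1. Each monomial c·X^i·Y^j·Z^k in F becomes c·x^i·y^j·1^k = c·x^i·y^j.
Substituting Z = 1: F(X, Y, 1) = 3*x**3 - 2*x**2*y - 2*x**2 - 2*x*y**2 - x*y + 2*x - y**3 - y**2 + 2*y + 2.
Note: deg(f) ≤ deg(F) = 3; strict inequality happens when F is divisible by Z (lost terms).


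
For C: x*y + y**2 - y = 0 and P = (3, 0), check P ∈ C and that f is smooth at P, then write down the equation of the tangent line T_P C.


Tangent line at P: 2*y = 0.

Step 1: f(3, 0) = 0, so P lies on C.
Step 2: partial derivatives
  f_x(x, y) = y, f_y(x, y) = x + 2*y - 1.
  f_x(P) = 0, f_y(P) = 2 (gradient nonzero, so P is smooth).
Step 3: tangent line at P: 0·(x − 3) + 2·(y − 0) = 0.
Expanding: 2*y = 0.


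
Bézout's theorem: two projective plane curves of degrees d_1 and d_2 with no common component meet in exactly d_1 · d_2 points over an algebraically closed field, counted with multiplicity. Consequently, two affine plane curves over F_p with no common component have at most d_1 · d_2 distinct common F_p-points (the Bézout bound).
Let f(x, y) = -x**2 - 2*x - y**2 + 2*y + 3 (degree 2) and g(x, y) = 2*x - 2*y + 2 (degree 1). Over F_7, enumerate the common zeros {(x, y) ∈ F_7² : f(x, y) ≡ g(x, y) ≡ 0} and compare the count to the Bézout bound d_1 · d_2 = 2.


Common zeros: {(1, 2), (5, 6)}; count = 2; Bézout bound = 2.

deg(f) = 2, deg(g) = 1, so Bézout bound = 2.
Scan x ∈ F_7. For each x, list the y ∈ F_7 with f(x, y) ≡ 0 and those with g(x, y) ≡ 0 (mod 7); the common zeros in that column are the intersection.
  x = 0: f ≡ 0 at y ∈ {3, 6}; g ≡ 0 at y ∈ {1}; common: ∅.
  x = 1: f ≡ 0 at y ∈ {0, 2}; g ≡ 0 at y ∈ {2}; common: {2}.
  x = 2: f ≡ 0 at y ∈ ∅; g ≡ 0 at y ∈ {3}; common: ∅.
  x = 3: f ≡ 0 at y ∈ ∅; g ≡ 0 at y ∈ {4}; common: ∅.
  x = 4: f ≡ 0 at y ∈ {0, 2}; g ≡ 0 at y ∈ {5}; common: ∅.
  x = 5: f ≡ 0 at y ∈ {3, 6}; g ≡ 0 at y ∈ {6}; common: {6}.
  x = 6: f ≡ 0 at y ∈ ∅; g ≡ 0 at y ∈ {0}; common: ∅.
Collecting: common zeros = {(1, 2), (5, 6)}, so the count is 2.
Comparison with the Bézout bound: 2 ≤ 2 = deg(f)·deg(g), as expected for curves with no common component (the bound is attained).


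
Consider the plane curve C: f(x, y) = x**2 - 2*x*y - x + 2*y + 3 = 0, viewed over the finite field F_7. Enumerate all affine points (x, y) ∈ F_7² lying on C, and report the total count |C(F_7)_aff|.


Affine F_7-points: {(0, 2), (2, 6), (3, 4), (4, 6), (5, 2), (6, 4)}; count = 6.

For each of the 49 pairs (x, y) ∈ F_7², evaluate f(x, y) mod 7. Record the zeros.
  x = 0: [0↦3, 1↦5, 2↦0, 3↦2, 4↦4, 5↦6, 6↦1]  zeros at y ∈ {2}
  x = 1: [0↦3, 1↦3, 2↦3, 3↦3, 4↦3, 5↦3, 6↦3]  zeros at y ∈ ∅
  x = 2: [0↦5, 1↦3, 2↦1, 3↦6, 4↦4, 5↦2, 6↦0]  zeros at y ∈ {6}
  x = 3: [0↦2, 1↦5, 2↦1, 3↦4, 4↦0, 5↦3, 6↦6]  zeros at y ∈ {4}
  x = 4: [0↦1, 1↦2, 2↦3, 3↦4, 4↦5, 5↦6, 6↦0]  zeros at y ∈ {6}
  x = 5: [0↦2, 1↦1, 2↦0, 3↦6, 4↦5, 5↦4, 6↦3]  zeros at y ∈ {2}
  x = 6: [0↦5, 1↦2, 2↦6, 3↦3, 4↦0, 5↦4, 6↦1]  zeros at y ∈ {4}
Collecting zeros: affine points = {(0, 2), (2, 6), (3, 4), (4, 6), (5, 2), (6, 4)}.
Total count |C(F_7)_aff| = 6.


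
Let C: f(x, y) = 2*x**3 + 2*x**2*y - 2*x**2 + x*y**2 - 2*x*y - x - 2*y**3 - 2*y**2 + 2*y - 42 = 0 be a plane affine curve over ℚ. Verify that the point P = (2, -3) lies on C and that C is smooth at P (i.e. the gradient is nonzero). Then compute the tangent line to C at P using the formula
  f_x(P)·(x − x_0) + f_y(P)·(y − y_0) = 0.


Tangent line at P: 6*x - 48*y - 156 = 0.

Step 1: f(2, -3) = 0, so P lies on C.
Step 2: partial derivatives
  f_x(x, y) = 6*x**2 + 4*x*y - 4*x + y**2 - 2*y - 1, f_y(x, y) = 2*x**2 + 2*x*y - 2*x - 6*y**2 - 4*y + 2.
  f_x(P) = 6, f_y(P) = -48 (gradient nonzero, so P is smooth).
Step 3: tangent line at P: 6·(x − 2) + -48·(y − -3) = 0.
Expanding: 6*x - 48*y - 156 = 0.


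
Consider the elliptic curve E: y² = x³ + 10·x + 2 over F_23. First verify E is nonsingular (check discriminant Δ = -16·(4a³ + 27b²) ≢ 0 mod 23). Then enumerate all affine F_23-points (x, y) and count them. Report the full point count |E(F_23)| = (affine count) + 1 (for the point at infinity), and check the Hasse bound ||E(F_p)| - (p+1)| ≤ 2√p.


Affine points = {(0, 5), (0, 18), (1, 6), (1, 17), (3, 6), (3, 17), (5, 4), (5, 19), (6, 5), (6, 18), (7, 1), (7, 22), (9, 4), (9, 19), (13, 11), (13, 12), (15, 10), (15, 13), (16, 7), (16, 16), (17, 5), (17, 18), (19, 6), (19, 17)}; affine count = 24; |E(F_23)| = 25.

Discriminant check: Δ ∝ 4a³ + 27b² = 4·10³ + 27·2² = 4·1000 + 27·4 ≡ 14 (mod 23). Nonzero ⇒ E is nonsingular.
For each x ∈ F_23, compute rhs = x³ + 10·x + 2 mod 23, then count y ∈ F_23 with y² ≡ rhs.
  x = 0: rhs = 2, matching y values: 5, 18 (2 points).
  x = 1: rhs = 13, matching y values: 6, 17 (2 points).
  x = 2: rhs = 7, matching y values: none (0 points).
  x = 3: rhs = 13, matching y values: 6, 17 (2 points).
  x = 4: rhs = 14, matching y values: none (0 points).
  x = 5: rhs = 16, matching y values: 4, 19 (2 points).
  x = 6: rhs = 2, matching y values: 5, 18 (2 points).
  x = 7: rhs = 1, matching y values: 1, 22 (2 points).
  x = 8: rhs = 19, matching y values: none (0 points).
  x = 9: rhs = 16, matching y values: 4, 19 (2 points).
  x = 10: rhs = 21, matching y values: none (0 points).
  x = 11: rhs = 17, matching y values: none (0 points).
  x = 12: rhs = 10, matching y values: none (0 points).
  x = 13: rhs = 6, matching y values: 11, 12 (2 points).
  x = 14: rhs = 11, matching y values: none (0 points).
  x = 15: rhs = 8, matching y values: 10, 13 (2 points).
  x = 16: rhs = 3, matching y values: 7, 16 (2 points).
  x = 17: rhs = 2, matching y values: 5, 18 (2 points).
  x = 18: rhs = 11, matching y values: none (0 points).
  x = 19: rhs = 13, matching y values: 6, 17 (2 points).
  x = 20: rhs = 14, matching y values: none (0 points).
  x = 21: rhs = 20, matching y values: none (0 points).
  x = 22: rhs = 14, matching y values: none (0 points).
Total affine count: 24.
Full point count |E(F_23)| = 24 + 1 = 25.
Hasse bound: |25 − (23+1)| = |1| = 1 ≤ 2√23 ≈ 9.5917 ✓.


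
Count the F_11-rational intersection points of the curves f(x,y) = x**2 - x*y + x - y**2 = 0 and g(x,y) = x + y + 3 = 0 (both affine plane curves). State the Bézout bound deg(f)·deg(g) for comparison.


Common zeros: ∅; count = 0; Bézout bound = 2.

deg(f) = 2, deg(g) = 1, so Bézout bound = 2.
Scan x ∈ F_11. For each x, list the y ∈ F_11 with f(x, y) ≡ 0 and those with g(x, y) ≡ 0 (mod 11); the common zeros in that column are the intersection.
  x = 0: f ≡ 0 at y ∈ {0}; g ≡ 0 at y ∈ {8}; common: ∅.
  x = 1: f ≡ 0 at y ∈ {1, 9}; g ≡ 0 at y ∈ {7}; common: ∅.
  x = 2: f ≡ 0 at y ∈ ∅; g ≡ 0 at y ∈ {6}; common: ∅.
  x = 3: f ≡ 0 at y ∈ ∅; g ≡ 0 at y ∈ {5}; common: ∅.
  x = 4: f ≡ 0 at y ∈ ∅; g ≡ 0 at y ∈ {4}; common: ∅.
  x = 5: f ≡ 0 at y ∈ ∅; g ≡ 0 at y ∈ {3}; common: ∅.
  x = 6: f ≡ 0 at y ∈ ∅; g ≡ 0 at y ∈ {2}; common: ∅.
  x = 7: f ≡ 0 at y ∈ {6, 9}; g ≡ 0 at y ∈ {1}; common: ∅.
  x = 8: f ≡ 0 at y ∈ {7}; g ≡ 0 at y ∈ {0}; common: ∅.
  x = 9: f ≡ 0 at y ∈ {6, 7}; g ≡ 0 at y ∈ {10}; common: ∅.
  x = 10: f ≡ 0 at y ∈ {0, 1}; g ≡ 0 at y ∈ {9}; common: ∅.
Collecting: common zeros = ∅, so the count is 0.
Comparison with the Bézout bound: 0 ≤ 2 = deg(f)·deg(g), as expected for curves with no common component (the affine F_11-count falls short of the bound because intersections may lie at infinity, over extension fields, or carry multiplicity).


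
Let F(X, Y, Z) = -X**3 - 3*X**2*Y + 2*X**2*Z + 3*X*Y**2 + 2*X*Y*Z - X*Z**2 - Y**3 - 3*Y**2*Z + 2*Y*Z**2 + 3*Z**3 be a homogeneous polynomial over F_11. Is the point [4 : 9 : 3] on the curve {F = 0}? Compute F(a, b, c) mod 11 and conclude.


F(4,9,3) ≡ 10 (mod 11); P is NOT on the curve.

Evaluate F(4, 9, 3) term-by-term (mod 11).
  -X**3 ↦ -1·64·1·1 = -64
  -3*X**2*Y ↦ -3·16·9·1 = -432
  2*X**2*Z ↦ 2·16·1·3 = 96
  3*X*Y**2 ↦ 3·4·81·1 = 972
  2*X*Y*Z ↦ 2·4·9·3 = 216
  -X*Z**2 ↦ -1·4·1·9 = -36
  -Y**3 ↦ -1·1·729·1 = -729
  -3*Y**2*Z ↦ -3·1·81·3 = -729
  2*Y*Z**2 ↦ 2·1·9·9 = 162
  3*Z**3 ↦ 3·1·1·27 = 81
Sum: F(4, 9, 3) = (-64) + (-432) + (96) + (972) + (216) + (-36) + (-729) + (-729) + (162) + (81) = -463.
Reducing mod 11: -463 ≡ 10 (mod 11).
Since F(a, b, c) ≡ 10 ≠ 0 (mod 11), P does NOT lie on the curve.


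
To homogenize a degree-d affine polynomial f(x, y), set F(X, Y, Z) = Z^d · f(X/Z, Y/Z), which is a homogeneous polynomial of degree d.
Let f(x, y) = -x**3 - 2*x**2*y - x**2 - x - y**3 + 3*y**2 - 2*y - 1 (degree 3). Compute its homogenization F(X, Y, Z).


F(X, Y, Z) = -X**3 - 2*X**2*Y - X**2*Z - X*Z**2 - Y**3 + 3*Y**2*Z - 2*Y*Z**2 - Z**3

deg(f) = 3.
Substitute x = X/Z, y = Y/Z into f, then multiply by Z^3.
  monomial -1·x^3·y^0 ↦ -1·X^3·Y^0·Z^0.
  monomial -2·x^2·y^1 ↦ -2·X^2·Y^1·Z^0.
  monomial -1·x^2·y^0 ↦ -1·X^2·Y^0·Z^1.
  monomial -1·x^1·y^0 ↦ -1·X^1·Y^0·Z^2.
  monomial -1·x^0·y^3 ↦ -1·X^0·Y^3·Z^0.
  monomial 3·x^0·y^2 ↦ 3·X^0·Y^2·Z^1.
  monomial -2·x^0·y^1 ↦ -2·X^0·Y^1·Z^2.
  monomial -1·x^0·y^0 ↦ -1·X^0·Y^0·Z^3.
Collecting: F(X, Y, Z) = -X**3 - 2*X**2*Y - X**2*Z - X*Z**2 - Y**3 + 3*Y**2*Z - 2*Y*Z**2 - Z**3.


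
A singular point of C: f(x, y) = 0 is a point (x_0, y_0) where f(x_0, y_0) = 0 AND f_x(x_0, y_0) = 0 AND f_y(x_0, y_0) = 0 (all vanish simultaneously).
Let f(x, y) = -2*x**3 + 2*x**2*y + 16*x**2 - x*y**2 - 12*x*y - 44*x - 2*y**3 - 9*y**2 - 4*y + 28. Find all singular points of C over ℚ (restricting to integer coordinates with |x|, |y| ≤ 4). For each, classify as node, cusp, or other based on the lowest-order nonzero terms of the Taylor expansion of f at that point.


Singular points: {(2, -2)}; classification: cusp.

Compute partial derivatives:
  f_x = -6*x**2 + 4*x*y + 32*x - y**2 - 12*y - 44.
  f_y = 2*x**2 - 2*x*y - 12*x - 6*y**2 - 18*y - 4.
Scan x_0 ∈ {−4, ..., 4}. For each x_0, f_y(x_0, y) is a polynomial in y; find its integer roots y ∈ {−4, ..., 4}, then test f_x and f at those candidates.
  x = -4: f_y(-4, y) = -6*y**2 - 10*y + 76; no integer root y with |y| ≤ 4.
  x = -3: f_y(-3, y) = -6*y**2 - 12*y + 50; no integer root y with |y| ≤ 4.
  x = -2: f_y(-2, y) = -6*y**2 - 14*y + 28; no integer root y with |y| ≤ 4.
  x = -1: f_y(-1, y) = -6*y**2 - 16*y + 10; no integer root y with |y| ≤ 4.
  x = 0: f_y(0, y) = -6*y**2 - 18*y - 4; no integer root y with |y| ≤ 4.
  x = 1: f_y(1, y) = -6*y**2 - 20*y - 14; vanishes at y ∈ {-1}. (1, -1): f_x = -11 ≠ 0.
  x = 2: f_y(2, y) = -6*y**2 - 22*y - 20; vanishes at y ∈ {-2}. (2, -2): f_x = 0, f = 0 — SINGULAR.
  x = 3: f_y(3, y) = -6*y**2 - 24*y - 22; no integer root y with |y| ≤ 4.
  x = 4: f_y(4, y) = -6*y**2 - 26*y - 20; vanishes at y ∈ {-1}. (4, -1): f_x = -17 ≠ 0.
Only singular point on the grid: (2, -2).
Classify: substitute x = 2 + u, y = -2 + v and expand: f = -2*u**3 + 2*u**2*v - u*v**2 - 2*v**3 + v**2.
No constant or linear terms (consistent with a singular point). Quadratic part: v**2. Cubic part: -2*u**3 + 2*u**2*v - u*v**2 - 2*v**3.
The quadratic part v**2 is a perfect square, so there is a single (double) tangent line v = 0, i.e. y = -2. Restricting the cubic part to that line (v = 0) leaves -2*u**3 ≠ 0, so f is not divisible by v and the branch is v² ≈ 2*u**3 to lowest order — this is a cusp.
Classification: cusp.


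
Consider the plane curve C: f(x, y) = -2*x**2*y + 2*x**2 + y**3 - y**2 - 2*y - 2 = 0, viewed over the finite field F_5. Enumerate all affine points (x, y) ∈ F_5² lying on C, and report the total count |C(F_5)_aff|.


Affine F_5-points: {(0, 3), (1, 0), (2, 2), (3, 2), (4, 0)}; count = 5.

For each of the 25 pairs (x, y) ∈ F_5², evaluate f(x, y) mod 5. Record the zeros.
  x = 0: [0↦3, 1↦1, 2↦3, 3↦0, 4↦3]  zeros at y ∈ {3}
  x = 1: [0↦0, 1↦1, 2↦1, 3↦1, 4↦2]  zeros at y ∈ {0}
  x = 2: [0↦1, 1↦1, 2↦0, 3↦4, 4↦4]  zeros at y ∈ {2}
  x = 3: [0↦1, 1↦1, 2↦0, 3↦4, 4↦4]  zeros at y ∈ {2}
  x = 4: [0↦0, 1↦1, 2↦1, 3↦1, 4↦2]  zeros at y ∈ {0}
Collecting zeros: affine points = {(0, 3), (1, 0), (2, 2), (3, 2), (4, 0)}.
Total count |C(F_5)_aff| = 5.


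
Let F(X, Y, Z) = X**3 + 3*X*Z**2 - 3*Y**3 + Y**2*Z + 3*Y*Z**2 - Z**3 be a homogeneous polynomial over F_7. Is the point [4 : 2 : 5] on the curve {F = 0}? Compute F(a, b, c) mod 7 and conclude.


F(4,2,5) ≡ 0 (mod 7); P is on the curve.

Evaluate F(4, 2, 5) term-by-term (mod 7).
  X**3 ↦ 1·64·1·1 = 64
  3*X*Z**2 ↦ 3·4·1·25 = 300
  -3*Y**3 ↦ -3·1·8·1 = -24
  Y**2*Z ↦ 1·1·4·5 = 20
  3*Y*Z**2 ↦ 3·1·2·25 = 150
  -Z**3 ↦ -1·1·1·125 = -125
Sum: F(4, 2, 5) = (64) + (300) + (-24) + (20) + (150) + (-125) = 385.
Reducing mod 7: 385 ≡ 0 (mod 7).
Since F(a, b, c) ≡ 0 (mod 7), P lies on the curve.


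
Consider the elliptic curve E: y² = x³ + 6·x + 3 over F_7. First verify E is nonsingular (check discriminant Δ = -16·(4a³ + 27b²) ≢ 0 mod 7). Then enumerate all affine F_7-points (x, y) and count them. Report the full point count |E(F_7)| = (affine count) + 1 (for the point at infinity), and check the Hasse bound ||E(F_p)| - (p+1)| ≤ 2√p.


Affine points = {(2, 3), (2, 4), (4, 0), (5, 2), (5, 5)}; affine count = 5; |E(F_7)| = 6.

Discriminant check: Δ ∝ 4a³ + 27b² = 4·6³ + 27·3² = 4·216 + 27·9 ≡ 1 (mod 7). Nonzero ⇒ E is nonsingular.
For each x ∈ F_7, compute rhs = x³ + 6·x + 3 mod 7, then count y ∈ F_7 with y² ≡ rhs.
  x = 0: rhs = 3, matching y values: none (0 points).
  x = 1: rhs = 3, matching y values: none (0 points).
  x = 2: rhs = 2, matching y values: 3, 4 (2 points).
  x = 3: rhs = 6, matching y values: none (0 points).
  x = 4: rhs = 0, matching y values: 0 (1 points).
  x = 5: rhs = 4, matching y values: 2, 5 (2 points).
  x = 6: rhs = 3, matching y values: none (0 points).
Total affine count: 5.
Full point count |E(F_7)| = 5 + 1 = 6.
Hasse bound: |6 − (7+1)| = |-2| = 2 ≤ 2√7 ≈ 5.2915 ✓.
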